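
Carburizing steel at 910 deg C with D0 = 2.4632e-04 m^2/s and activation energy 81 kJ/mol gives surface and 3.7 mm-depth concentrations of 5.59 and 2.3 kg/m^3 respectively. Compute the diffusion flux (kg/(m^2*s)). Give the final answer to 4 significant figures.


Step 1: D = D0 * exp(-Qd/(R*T))
T = 910 + 273.15 = 1183.15 K
D = 2.4632e-04 * exp(-81e3 / (8.314 * 1183.15)) = 6.5361e-08 m^2/s
Step 2: J = D * (C1 - C2) / dx
J = 6.5361e-08 * (5.59 - 2.3) / 3.7e-03
J = 5.812e-05 kg/(m^2*s)


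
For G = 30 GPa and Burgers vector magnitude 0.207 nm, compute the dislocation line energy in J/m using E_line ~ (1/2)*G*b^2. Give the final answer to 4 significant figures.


E = G*b^2/2
b = 0.207 nm = 2.07e-10 m
G = 30 GPa = 3e+10 Pa
E = 0.5 * 3e+10 * (2.07e-10)^2
E = 6.427e-10 J/m


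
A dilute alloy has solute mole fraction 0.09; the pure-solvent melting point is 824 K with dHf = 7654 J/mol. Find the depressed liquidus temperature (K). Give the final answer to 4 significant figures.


dT = R*Tm^2*x / dHf
dT = 8.314 * 824^2 * 0.09 / 7654
dT = 66.3771 K
T_new = 824 - 66.3771 = 757.6 K


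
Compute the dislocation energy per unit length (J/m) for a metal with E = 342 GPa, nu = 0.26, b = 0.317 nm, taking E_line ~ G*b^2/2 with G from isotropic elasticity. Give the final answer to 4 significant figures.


Step 1: G = E / (2*(1+nu))
G = 342 / (2*(1+0.26)) = 135.714 GPa = 1.35714e+11 Pa
Step 2: E_line = G*b^2/2
b = 0.317 nm = 3.17e-10 m
E_line = 0.5 * 1.35714e+11 * (3.17e-10)^2 = 6.819e-09 J/m


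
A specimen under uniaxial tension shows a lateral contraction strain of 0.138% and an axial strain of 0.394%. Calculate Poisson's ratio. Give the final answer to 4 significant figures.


nu = -epsilon_lat / epsilon_axial
Lateral strain is contraction (negative), so using magnitudes:
nu = 0.138 / 0.394
nu = 0.3503


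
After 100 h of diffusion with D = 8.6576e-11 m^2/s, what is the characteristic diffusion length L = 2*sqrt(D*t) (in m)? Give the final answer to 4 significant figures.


t = 100 hr = 360000 s
Diffusion length = 2*sqrt(D*t)
= 2*sqrt(8.6576e-11 * 360000)
= 0.01117 m


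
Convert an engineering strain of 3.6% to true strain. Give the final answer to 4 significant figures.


epsilon_true = ln(1 + epsilon_eng)
epsilon_true = ln(1 + 0.036)
epsilon_true = 0.03537


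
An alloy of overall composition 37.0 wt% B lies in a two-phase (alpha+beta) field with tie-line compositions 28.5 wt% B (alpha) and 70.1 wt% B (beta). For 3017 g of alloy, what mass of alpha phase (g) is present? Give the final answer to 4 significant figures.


f_alpha = (C_beta - C0) / (C_beta - C_alpha)
f_alpha = (70.1 - 37.0) / (70.1 - 28.5) = 0.795673
m_alpha = f_alpha * m_total = 0.795673 * 3017 = 2401 g


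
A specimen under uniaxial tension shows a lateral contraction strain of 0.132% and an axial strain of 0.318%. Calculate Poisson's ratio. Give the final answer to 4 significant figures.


nu = -epsilon_lat / epsilon_axial
Lateral strain is contraction (negative), so using magnitudes:
nu = 0.132 / 0.318
nu = 0.4151


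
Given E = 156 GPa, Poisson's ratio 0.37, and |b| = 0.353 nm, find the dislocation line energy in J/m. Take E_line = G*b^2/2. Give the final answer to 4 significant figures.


Step 1: G = E / (2*(1+nu))
G = 156 / (2*(1+0.37)) = 56.9343 GPa = 5.69343e+10 Pa
Step 2: E_line = G*b^2/2
b = 0.353 nm = 3.53e-10 m
E_line = 0.5 * 5.69343e+10 * (3.53e-10)^2 = 3.547e-09 J/m


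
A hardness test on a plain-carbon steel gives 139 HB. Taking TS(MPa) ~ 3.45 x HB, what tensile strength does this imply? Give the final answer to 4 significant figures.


TS (MPa) = 3.45 * HB
TS = 3.45 * 139
TS = 479.6 MPa


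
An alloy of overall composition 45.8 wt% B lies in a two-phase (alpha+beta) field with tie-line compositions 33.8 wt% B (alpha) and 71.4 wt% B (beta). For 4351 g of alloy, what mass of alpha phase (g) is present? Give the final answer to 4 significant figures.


f_alpha = (C_beta - C0) / (C_beta - C_alpha)
f_alpha = (71.4 - 45.8) / (71.4 - 33.8) = 0.680851
m_alpha = f_alpha * m_total = 0.680851 * 4351 = 2962 g


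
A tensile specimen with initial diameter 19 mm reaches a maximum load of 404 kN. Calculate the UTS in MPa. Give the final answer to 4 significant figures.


A0 = pi*(d/2)^2 = pi*(19/2)^2 = 283.529 mm^2
UTS = F_max / A0 = 404*1000 / 283.529
UTS = 1425 MPa


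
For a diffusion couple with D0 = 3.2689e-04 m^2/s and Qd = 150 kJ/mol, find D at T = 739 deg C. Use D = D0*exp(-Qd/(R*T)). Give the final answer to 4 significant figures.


D = D0 * exp(-Qd / (R*T))
T = 1012.15 K
D = 3.2689e-04 * exp(-150e3 / (8.314 * 1012.15))
D = 5.929e-12 m^2/s


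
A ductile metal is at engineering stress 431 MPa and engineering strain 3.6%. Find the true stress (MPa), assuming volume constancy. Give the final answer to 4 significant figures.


sigma_true = sigma_eng * (1 + epsilon_eng)
sigma_true = 431 * (1 + 0.036)
sigma_true = 446.5 MPa


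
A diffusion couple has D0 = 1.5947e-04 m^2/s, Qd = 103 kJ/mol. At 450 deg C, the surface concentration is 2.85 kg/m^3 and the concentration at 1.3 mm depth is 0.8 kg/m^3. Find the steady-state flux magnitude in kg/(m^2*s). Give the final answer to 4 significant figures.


Step 1: D = D0 * exp(-Qd/(R*T))
T = 450 + 273.15 = 723.15 K
D = 1.5947e-04 * exp(-103e3 / (8.314 * 723.15)) = 5.78768e-12 m^2/s
Step 2: J = D * (C1 - C2) / dx
J = 5.78768e-12 * (2.85 - 0.8) / 1.3e-03
J = 9.127e-09 kg/(m^2*s)


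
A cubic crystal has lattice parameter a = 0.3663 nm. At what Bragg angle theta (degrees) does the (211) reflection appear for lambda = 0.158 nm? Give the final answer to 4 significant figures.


d = a / sqrt(h^2+k^2+l^2)
d = 0.3663 / sqrt(6) = 0.149541 nm
lambda = 2*d*sin(theta)  =>  sin(theta) = lambda / (2*d)
sin(theta) = 0.158 / (2 * 0.149541) = 0.528282
theta = 31.89 deg


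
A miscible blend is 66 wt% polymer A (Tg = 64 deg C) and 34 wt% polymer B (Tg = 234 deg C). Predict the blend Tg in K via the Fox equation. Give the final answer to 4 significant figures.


1/Tg = w1/Tg1 + w2/Tg2 (in Kelvin)
Tg1 = 337.15 K, Tg2 = 507.15 K
1/Tg = 0.66/337.15 + 0.34/507.15
Tg = 380.5 K


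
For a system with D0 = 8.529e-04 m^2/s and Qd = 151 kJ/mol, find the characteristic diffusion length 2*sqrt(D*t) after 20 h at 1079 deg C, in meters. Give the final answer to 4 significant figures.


Step 1: D = D0 * exp(-Qd/(R*T))
T = 1352.15 K
D = 8.529e-04 * exp(-151e3 / (8.314 * 1352.15)) = 1.25152e-09 m^2/s
Step 2: L = 2*sqrt(D*t)
t = 20 h = 72000 s
L = 2*sqrt(1.25152e-09 * 72000) = 0.01899 m


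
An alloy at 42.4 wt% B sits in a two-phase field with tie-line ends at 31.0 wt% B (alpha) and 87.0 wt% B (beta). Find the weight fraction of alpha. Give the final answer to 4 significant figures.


f_alpha = (C_beta - C0) / (C_beta - C_alpha)
f_alpha = (87.0 - 42.4) / (87.0 - 31.0)
f_alpha = 0.7964


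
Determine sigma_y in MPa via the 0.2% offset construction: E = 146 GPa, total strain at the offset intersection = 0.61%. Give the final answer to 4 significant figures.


Offset strain = 0.002
Elastic strain at yield = total_strain - offset = 6.1e-03 - 0.002 = 4.1e-03
sigma_y = E * elastic_strain = 146000 * 4.1e-03
sigma_y = 598.6 MPa


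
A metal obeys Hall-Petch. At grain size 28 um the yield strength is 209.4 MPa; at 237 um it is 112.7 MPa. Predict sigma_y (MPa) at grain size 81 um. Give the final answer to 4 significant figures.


sigma_y = sigma0 + k / sqrt(d)
1/sqrt(d1) = 1/sqrt(2.8e-05) = 188.982;  1/sqrt(d2) = 64.957
k = (sigma1 - sigma2) / (1/sqrt(d1) - 1/sqrt(d2)) = (209.4 - 112.7) / (188.982 - 64.957) = 0.77968 MPa*m^0.5
sigma0 = sigma1 - k/sqrt(d1) = 209.4 - 0.77968*188.982 = 62.0543 MPa
sigma_y(d3) = 62.0543 + 0.77968 / sqrt(8.1e-05) = 148.7 MPa


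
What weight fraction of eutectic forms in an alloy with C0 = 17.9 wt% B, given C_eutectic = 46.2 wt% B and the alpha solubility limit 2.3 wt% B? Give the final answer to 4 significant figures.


f_primary = (C_e - C0) / (C_e - C_alpha_max)
f_primary = (46.2 - 17.9) / (46.2 - 2.3)
f_primary = 0.644647
f_eutectic = 1 - 0.644647 = 0.3554


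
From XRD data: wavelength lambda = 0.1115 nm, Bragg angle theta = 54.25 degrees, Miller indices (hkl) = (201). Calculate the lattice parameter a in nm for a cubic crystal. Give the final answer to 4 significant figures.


d = lambda / (2*sin(theta))
d = 0.1115 / (2*sin(54.25 deg))
d = 0.0686937 nm
a = d * sqrt(h^2+k^2+l^2) = 0.0686937 * sqrt(5)
a = 0.1536 nm


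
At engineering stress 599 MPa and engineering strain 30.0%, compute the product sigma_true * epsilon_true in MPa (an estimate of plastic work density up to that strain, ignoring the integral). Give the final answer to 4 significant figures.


sigma_true = sigma_eng * (1 + epsilon_eng)
sigma_true = 599 * (1 + 0.3) = 778.7 MPa
epsilon_true = ln(1 + epsilon_eng)
epsilon_true = ln(1 + 0.3) = 0.262364
sigma_true * epsilon_true = 778.7 * 0.262364 = 204.3 MPa


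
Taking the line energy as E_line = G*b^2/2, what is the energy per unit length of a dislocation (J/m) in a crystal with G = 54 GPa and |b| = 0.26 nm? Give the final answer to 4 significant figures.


E = G*b^2/2
b = 0.26 nm = 2.6e-10 m
G = 54 GPa = 5.4e+10 Pa
E = 0.5 * 5.4e+10 * (2.6e-10)^2
E = 1.825e-09 J/m


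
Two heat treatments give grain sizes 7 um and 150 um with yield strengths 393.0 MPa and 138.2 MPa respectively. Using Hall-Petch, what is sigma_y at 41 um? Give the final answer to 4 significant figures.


sigma_y = sigma0 + k / sqrt(d)
1/sqrt(d1) = 1/sqrt(7e-06) = 377.964;  1/sqrt(d2) = 81.6497
k = (sigma1 - sigma2) / (1/sqrt(d1) - 1/sqrt(d2)) = (393.0 - 138.2) / (377.964 - 81.6497) = 0.859896 MPa*m^0.5
sigma0 = sigma1 - k/sqrt(d1) = 393.0 - 0.859896*377.964 = 67.9898 MPa
sigma_y(d3) = 67.9898 + 0.859896 / sqrt(4.1e-05) = 202.3 MPa


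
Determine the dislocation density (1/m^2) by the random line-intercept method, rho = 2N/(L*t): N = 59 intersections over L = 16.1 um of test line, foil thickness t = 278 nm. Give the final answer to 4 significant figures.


rho = 2N / (L * t)
L = 16.1 um = 1.61e-05 m, t = 278 nm = 2.78e-07 m
rho = 2 * 59 / (1.61e-05 * 2.78e-07)
rho = 2.636e+13 1/m^2


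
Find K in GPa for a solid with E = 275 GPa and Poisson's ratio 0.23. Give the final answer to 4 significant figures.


K = E / (3*(1-2*nu))
K = 275 / (3*(1-2*0.23))
K = 169.8 GPa


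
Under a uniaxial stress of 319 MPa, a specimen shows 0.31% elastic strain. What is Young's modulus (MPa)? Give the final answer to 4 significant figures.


E = sigma / epsilon
epsilon = 0.31% = 3.1e-03
E = 319 / 3.1e-03
E = 102900 MPa


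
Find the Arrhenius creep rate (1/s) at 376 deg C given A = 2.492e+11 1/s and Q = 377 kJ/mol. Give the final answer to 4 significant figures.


rate = A * exp(-Q / (R*T))
T = 376 + 273.15 = 649.15 K
rate = 2.492e+11 * exp(-377e3 / (8.314 * 649.15))
rate = 1.147e-19 1/s


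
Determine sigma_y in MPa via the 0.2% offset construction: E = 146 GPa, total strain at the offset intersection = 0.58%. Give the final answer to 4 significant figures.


Offset strain = 0.002
Elastic strain at yield = total_strain - offset = 5.8e-03 - 0.002 = 3.8e-03
sigma_y = E * elastic_strain = 146000 * 3.8e-03
sigma_y = 554.8 MPa


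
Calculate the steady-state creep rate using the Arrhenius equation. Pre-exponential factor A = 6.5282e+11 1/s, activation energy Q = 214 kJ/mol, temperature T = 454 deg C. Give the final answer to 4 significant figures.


rate = A * exp(-Q / (R*T))
T = 454 + 273.15 = 727.15 K
rate = 6.5282e+11 * exp(-214e3 / (8.314 * 727.15))
rate = 2.764e-04 1/s


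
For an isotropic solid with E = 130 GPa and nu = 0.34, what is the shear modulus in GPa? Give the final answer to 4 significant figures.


G = E / (2*(1+nu))
G = 130 / (2*(1+0.34))
G = 48.51 GPa


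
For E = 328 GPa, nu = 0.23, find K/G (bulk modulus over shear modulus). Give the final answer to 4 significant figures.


G = E / (2*(1+nu))
G = 328 / (2*(1+0.23)) = 133.333 GPa
K = E / (3*(1-2*nu))
K = 328 / (3*(1-2*0.23)) = 202.469 GPa
K/G = 202.469 / 133.333 = 1.519


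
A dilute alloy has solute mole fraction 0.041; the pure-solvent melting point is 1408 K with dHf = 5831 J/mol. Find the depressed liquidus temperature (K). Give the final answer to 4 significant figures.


dT = R*Tm^2*x / dHf
dT = 8.314 * 1408^2 * 0.041 / 5831
dT = 115.893 K
T_new = 1408 - 115.893 = 1292 K


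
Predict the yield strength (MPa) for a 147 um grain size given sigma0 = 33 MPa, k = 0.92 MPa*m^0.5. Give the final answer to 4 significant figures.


sigma_y = sigma0 + k / sqrt(d)
d = 147 um = 1.47e-04 m
sigma_y = 33 + 0.92 / sqrt(1.47e-04)
sigma_y = 108.9 MPa


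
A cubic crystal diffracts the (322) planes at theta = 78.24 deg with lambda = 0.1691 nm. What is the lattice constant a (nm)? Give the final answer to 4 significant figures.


d = lambda / (2*sin(theta))
d = 0.1691 / (2*sin(78.24 deg))
d = 0.0863628 nm
a = d * sqrt(h^2+k^2+l^2) = 0.0863628 * sqrt(17)
a = 0.3561 nm


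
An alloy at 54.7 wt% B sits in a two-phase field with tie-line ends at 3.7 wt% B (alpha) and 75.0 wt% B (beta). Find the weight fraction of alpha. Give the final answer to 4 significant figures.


f_alpha = (C_beta - C0) / (C_beta - C_alpha)
f_alpha = (75.0 - 54.7) / (75.0 - 3.7)
f_alpha = 0.2847


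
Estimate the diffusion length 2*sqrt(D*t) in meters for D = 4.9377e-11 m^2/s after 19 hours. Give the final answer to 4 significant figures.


t = 19 hr = 68400 s
Diffusion length = 2*sqrt(D*t)
= 2*sqrt(4.9377e-11 * 68400)
= 3.676e-03 m


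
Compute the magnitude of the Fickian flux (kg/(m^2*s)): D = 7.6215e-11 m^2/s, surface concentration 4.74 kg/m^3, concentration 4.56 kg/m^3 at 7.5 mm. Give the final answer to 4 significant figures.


J = -D * (dC/dx) = D * (C1 - C2) / dx
J = 7.6215e-11 * (4.74 - 4.56) / 7.5e-03
J = 1.829e-09 kg/(m^2*s)


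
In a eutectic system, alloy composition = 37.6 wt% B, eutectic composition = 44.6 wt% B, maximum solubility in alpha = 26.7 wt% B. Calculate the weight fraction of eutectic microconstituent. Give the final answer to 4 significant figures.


f_primary = (C_e - C0) / (C_e - C_alpha_max)
f_primary = (44.6 - 37.6) / (44.6 - 26.7)
f_primary = 0.391061
f_eutectic = 1 - 0.391061 = 0.6089


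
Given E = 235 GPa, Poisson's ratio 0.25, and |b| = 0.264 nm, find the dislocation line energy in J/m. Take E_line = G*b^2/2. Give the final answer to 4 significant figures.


Step 1: G = E / (2*(1+nu))
G = 235 / (2*(1+0.25)) = 94 GPa = 9.4e+10 Pa
Step 2: E_line = G*b^2/2
b = 0.264 nm = 2.64e-10 m
E_line = 0.5 * 9.4e+10 * (2.64e-10)^2 = 3.276e-09 J/m


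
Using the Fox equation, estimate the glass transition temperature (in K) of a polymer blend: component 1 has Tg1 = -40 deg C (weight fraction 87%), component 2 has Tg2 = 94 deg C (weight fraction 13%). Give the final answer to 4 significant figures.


1/Tg = w1/Tg1 + w2/Tg2 (in Kelvin)
Tg1 = 233.15 K, Tg2 = 367.15 K
1/Tg = 0.87/233.15 + 0.13/367.15
Tg = 244.8 K


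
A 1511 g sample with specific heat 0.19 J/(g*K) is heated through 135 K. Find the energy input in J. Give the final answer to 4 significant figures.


Q = m * cp * dT
Q = 1511 * 0.19 * 135
Q = 38760 J


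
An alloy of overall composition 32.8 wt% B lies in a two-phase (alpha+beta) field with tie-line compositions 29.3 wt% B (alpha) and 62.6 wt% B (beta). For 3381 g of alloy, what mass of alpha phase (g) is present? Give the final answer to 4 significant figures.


f_alpha = (C_beta - C0) / (C_beta - C_alpha)
f_alpha = (62.6 - 32.8) / (62.6 - 29.3) = 0.894895
m_alpha = f_alpha * m_total = 0.894895 * 3381 = 3026 g


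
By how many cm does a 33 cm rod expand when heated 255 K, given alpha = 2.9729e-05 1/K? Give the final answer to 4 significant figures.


dL = L0 * alpha * dT
dL = 33 * 2.9729e-05 * 255
dL = 0.2502 cm


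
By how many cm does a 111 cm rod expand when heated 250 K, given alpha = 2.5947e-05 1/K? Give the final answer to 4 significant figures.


dL = L0 * alpha * dT
dL = 111 * 2.5947e-05 * 250
dL = 0.72 cm


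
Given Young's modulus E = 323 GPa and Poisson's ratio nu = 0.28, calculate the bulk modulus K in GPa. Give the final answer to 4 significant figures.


K = E / (3*(1-2*nu))
K = 323 / (3*(1-2*0.28))
K = 244.7 GPa


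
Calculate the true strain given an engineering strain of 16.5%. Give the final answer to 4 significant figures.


epsilon_true = ln(1 + epsilon_eng)
epsilon_true = ln(1 + 0.165)
epsilon_true = 0.1527


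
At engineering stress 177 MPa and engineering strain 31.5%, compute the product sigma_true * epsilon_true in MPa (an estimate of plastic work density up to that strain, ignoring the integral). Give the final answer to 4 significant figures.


sigma_true = sigma_eng * (1 + epsilon_eng)
sigma_true = 177 * (1 + 0.315) = 232.755 MPa
epsilon_true = ln(1 + epsilon_eng)
epsilon_true = ln(1 + 0.315) = 0.273837
sigma_true * epsilon_true = 232.755 * 0.273837 = 63.74 MPa


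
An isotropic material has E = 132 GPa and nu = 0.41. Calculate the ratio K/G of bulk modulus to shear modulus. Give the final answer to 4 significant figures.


G = E / (2*(1+nu))
G = 132 / (2*(1+0.41)) = 46.8085 GPa
K = E / (3*(1-2*nu))
K = 132 / (3*(1-2*0.41)) = 244.444 GPa
K/G = 244.444 / 46.8085 = 5.222


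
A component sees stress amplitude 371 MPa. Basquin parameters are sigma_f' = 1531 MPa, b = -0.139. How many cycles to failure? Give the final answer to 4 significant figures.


sigma_a = sigma_f' * (2*Nf)^b
2*Nf = (sigma_a / sigma_f')^(1/b)
2*Nf = (371 / 1531)^(1/-0.139)
2*Nf = 26840.2
Nf = 13420 cycles


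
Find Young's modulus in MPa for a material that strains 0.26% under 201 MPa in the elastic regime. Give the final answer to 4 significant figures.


E = sigma / epsilon
epsilon = 0.26% = 2.6e-03
E = 201 / 2.6e-03
E = 77310 MPa


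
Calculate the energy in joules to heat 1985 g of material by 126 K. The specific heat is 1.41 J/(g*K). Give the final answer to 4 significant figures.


Q = m * cp * dT
Q = 1985 * 1.41 * 126
Q = 352700 J


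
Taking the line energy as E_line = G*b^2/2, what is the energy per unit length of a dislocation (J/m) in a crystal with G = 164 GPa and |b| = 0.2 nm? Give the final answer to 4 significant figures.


E = G*b^2/2
b = 0.2 nm = 2e-10 m
G = 164 GPa = 1.64e+11 Pa
E = 0.5 * 1.64e+11 * (2e-10)^2
E = 3.28e-09 J/m


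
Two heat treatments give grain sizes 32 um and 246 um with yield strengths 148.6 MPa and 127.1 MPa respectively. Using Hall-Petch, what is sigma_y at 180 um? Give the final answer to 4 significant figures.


sigma_y = sigma0 + k / sqrt(d)
1/sqrt(d1) = 1/sqrt(3.2e-05) = 176.777;  1/sqrt(d2) = 63.7577
k = (sigma1 - sigma2) / (1/sqrt(d1) - 1/sqrt(d2)) = (148.6 - 127.1) / (176.777 - 63.7577) = 0.190233 MPa*m^0.5
sigma0 = sigma1 - k/sqrt(d1) = 148.6 - 0.190233*176.777 = 114.971 MPa
sigma_y(d3) = 114.971 + 0.190233 / sqrt(1.8e-04) = 129.2 MPa


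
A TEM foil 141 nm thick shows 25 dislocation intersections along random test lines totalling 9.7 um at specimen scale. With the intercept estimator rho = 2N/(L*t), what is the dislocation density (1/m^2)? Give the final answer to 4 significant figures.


rho = 2N / (L * t)
L = 9.7 um = 9.7e-06 m, t = 141 nm = 1.41e-07 m
rho = 2 * 25 / (9.7e-06 * 1.41e-07)
rho = 3.656e+13 1/m^2


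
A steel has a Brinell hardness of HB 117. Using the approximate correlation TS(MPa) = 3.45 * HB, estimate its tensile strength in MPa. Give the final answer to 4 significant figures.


TS (MPa) = 3.45 * HB
TS = 3.45 * 117
TS = 403.7 MPa


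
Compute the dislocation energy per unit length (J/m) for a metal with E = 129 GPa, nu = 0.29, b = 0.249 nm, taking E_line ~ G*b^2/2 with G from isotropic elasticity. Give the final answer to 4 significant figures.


Step 1: G = E / (2*(1+nu))
G = 129 / (2*(1+0.29)) = 50 GPa = 5e+10 Pa
Step 2: E_line = G*b^2/2
b = 0.249 nm = 2.49e-10 m
E_line = 0.5 * 5e+10 * (2.49e-10)^2 = 1.55e-09 J/m


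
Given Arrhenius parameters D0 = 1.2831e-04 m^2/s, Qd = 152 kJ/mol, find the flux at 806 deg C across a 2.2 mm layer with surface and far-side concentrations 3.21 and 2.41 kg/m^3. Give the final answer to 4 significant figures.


Step 1: D = D0 * exp(-Qd/(R*T))
T = 806 + 273.15 = 1079.15 K
D = 1.2831e-04 * exp(-152e3 / (8.314 * 1079.15)) = 5.632e-12 m^2/s
Step 2: J = D * (C1 - C2) / dx
J = 5.632e-12 * (3.21 - 2.41) / 2.2e-03
J = 2.048e-09 kg/(m^2*s)


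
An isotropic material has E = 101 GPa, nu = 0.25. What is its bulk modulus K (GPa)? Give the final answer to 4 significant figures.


K = E / (3*(1-2*nu))
K = 101 / (3*(1-2*0.25))
K = 67.33 GPa


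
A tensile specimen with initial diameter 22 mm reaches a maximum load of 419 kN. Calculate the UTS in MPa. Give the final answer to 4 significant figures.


A0 = pi*(d/2)^2 = pi*(22/2)^2 = 380.133 mm^2
UTS = F_max / A0 = 419*1000 / 380.133
UTS = 1102 MPa


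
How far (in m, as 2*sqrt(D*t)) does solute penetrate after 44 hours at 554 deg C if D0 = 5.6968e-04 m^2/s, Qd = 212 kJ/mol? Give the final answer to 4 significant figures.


Step 1: D = D0 * exp(-Qd/(R*T))
T = 827.15 K
D = 5.6968e-04 * exp(-212e3 / (8.314 * 827.15)) = 2.32979e-17 m^2/s
Step 2: L = 2*sqrt(D*t)
t = 44 h = 158400 s
L = 2*sqrt(2.32979e-17 * 158400) = 3.842e-06 m


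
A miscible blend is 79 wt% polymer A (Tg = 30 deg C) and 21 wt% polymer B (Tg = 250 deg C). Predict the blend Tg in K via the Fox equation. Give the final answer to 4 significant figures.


1/Tg = w1/Tg1 + w2/Tg2 (in Kelvin)
Tg1 = 303.15 K, Tg2 = 523.15 K
1/Tg = 0.79/303.15 + 0.21/523.15
Tg = 332.5 K


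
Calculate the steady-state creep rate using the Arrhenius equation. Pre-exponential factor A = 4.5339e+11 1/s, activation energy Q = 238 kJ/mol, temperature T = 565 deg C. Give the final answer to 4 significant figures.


rate = A * exp(-Q / (R*T))
T = 565 + 273.15 = 838.15 K
rate = 4.5339e+11 * exp(-238e3 / (8.314 * 838.15))
rate = 6.66e-04 1/s


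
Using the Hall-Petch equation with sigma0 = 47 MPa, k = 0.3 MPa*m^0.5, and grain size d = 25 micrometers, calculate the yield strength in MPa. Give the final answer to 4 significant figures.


sigma_y = sigma0 + k / sqrt(d)
d = 25 um = 2.5e-05 m
sigma_y = 47 + 0.3 / sqrt(2.5e-05)
sigma_y = 107 MPa


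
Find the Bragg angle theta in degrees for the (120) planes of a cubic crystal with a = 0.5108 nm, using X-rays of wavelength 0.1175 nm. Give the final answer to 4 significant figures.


d = a / sqrt(h^2+k^2+l^2)
d = 0.5108 / sqrt(5) = 0.228437 nm
lambda = 2*d*sin(theta)  =>  sin(theta) = lambda / (2*d)
sin(theta) = 0.1175 / (2 * 0.228437) = 0.257183
theta = 14.9 deg


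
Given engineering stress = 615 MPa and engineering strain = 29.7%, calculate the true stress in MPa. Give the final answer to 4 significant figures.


sigma_true = sigma_eng * (1 + epsilon_eng)
sigma_true = 615 * (1 + 0.297)
sigma_true = 797.7 MPa


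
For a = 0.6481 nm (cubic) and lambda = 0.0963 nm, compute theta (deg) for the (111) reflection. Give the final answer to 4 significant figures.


d = a / sqrt(h^2+k^2+l^2)
d = 0.6481 / sqrt(3) = 0.374181 nm
lambda = 2*d*sin(theta)  =>  sin(theta) = lambda / (2*d)
sin(theta) = 0.0963 / (2 * 0.374181) = 0.128681
theta = 7.393 deg


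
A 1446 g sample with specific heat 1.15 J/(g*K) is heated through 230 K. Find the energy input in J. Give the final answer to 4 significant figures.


Q = m * cp * dT
Q = 1446 * 1.15 * 230
Q = 382500 J


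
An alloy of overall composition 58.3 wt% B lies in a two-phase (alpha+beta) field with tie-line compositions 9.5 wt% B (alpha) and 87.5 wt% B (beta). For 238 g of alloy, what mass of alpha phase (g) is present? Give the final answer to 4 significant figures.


f_alpha = (C_beta - C0) / (C_beta - C_alpha)
f_alpha = (87.5 - 58.3) / (87.5 - 9.5) = 0.374359
m_alpha = f_alpha * m_total = 0.374359 * 238 = 89.1 g


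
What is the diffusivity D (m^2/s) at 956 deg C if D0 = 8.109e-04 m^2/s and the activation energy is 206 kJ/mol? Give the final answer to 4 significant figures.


D = D0 * exp(-Qd / (R*T))
T = 1229.15 K
D = 8.109e-04 * exp(-206e3 / (8.314 * 1229.15))
D = 1.427e-12 m^2/s


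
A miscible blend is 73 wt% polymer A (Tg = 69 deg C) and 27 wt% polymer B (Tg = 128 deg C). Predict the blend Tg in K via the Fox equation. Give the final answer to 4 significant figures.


1/Tg = w1/Tg1 + w2/Tg2 (in Kelvin)
Tg1 = 342.15 K, Tg2 = 401.15 K
1/Tg = 0.73/342.15 + 0.27/401.15
Tg = 356.3 K


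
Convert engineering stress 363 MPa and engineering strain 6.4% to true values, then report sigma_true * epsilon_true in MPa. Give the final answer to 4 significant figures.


sigma_true = sigma_eng * (1 + epsilon_eng)
sigma_true = 363 * (1 + 0.064) = 386.232 MPa
epsilon_true = ln(1 + epsilon_eng)
epsilon_true = ln(1 + 0.064) = 0.0620354
sigma_true * epsilon_true = 386.232 * 0.0620354 = 23.96 MPa


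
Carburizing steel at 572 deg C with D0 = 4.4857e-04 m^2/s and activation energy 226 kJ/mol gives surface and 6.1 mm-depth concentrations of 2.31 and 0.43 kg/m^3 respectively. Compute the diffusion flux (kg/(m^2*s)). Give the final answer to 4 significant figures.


Step 1: D = D0 * exp(-Qd/(R*T))
T = 572 + 273.15 = 845.15 K
D = 4.4857e-04 * exp(-226e3 / (8.314 * 845.15)) = 4.82344e-18 m^2/s
Step 2: J = D * (C1 - C2) / dx
J = 4.82344e-18 * (2.31 - 0.43) / 6.1e-03
J = 1.487e-15 kg/(m^2*s)


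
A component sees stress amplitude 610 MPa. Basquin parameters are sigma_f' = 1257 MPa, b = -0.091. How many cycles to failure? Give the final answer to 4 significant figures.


sigma_a = sigma_f' * (2*Nf)^b
2*Nf = (sigma_a / sigma_f')^(1/b)
2*Nf = (610 / 1257)^(1/-0.091)
2*Nf = 2822.34
Nf = 1411 cycles


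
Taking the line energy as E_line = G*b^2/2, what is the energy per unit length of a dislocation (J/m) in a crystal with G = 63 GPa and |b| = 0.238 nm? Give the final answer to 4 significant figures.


E = G*b^2/2
b = 0.238 nm = 2.38e-10 m
G = 63 GPa = 6.3e+10 Pa
E = 0.5 * 6.3e+10 * (2.38e-10)^2
E = 1.784e-09 J/m


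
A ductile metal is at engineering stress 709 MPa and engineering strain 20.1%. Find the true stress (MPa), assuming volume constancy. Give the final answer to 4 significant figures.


sigma_true = sigma_eng * (1 + epsilon_eng)
sigma_true = 709 * (1 + 0.201)
sigma_true = 851.5 MPa


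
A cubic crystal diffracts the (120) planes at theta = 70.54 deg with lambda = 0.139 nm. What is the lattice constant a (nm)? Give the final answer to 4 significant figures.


d = lambda / (2*sin(theta))
d = 0.139 / (2*sin(70.54 deg))
d = 0.0737108 nm
a = d * sqrt(h^2+k^2+l^2) = 0.0737108 * sqrt(5)
a = 0.1648 nm


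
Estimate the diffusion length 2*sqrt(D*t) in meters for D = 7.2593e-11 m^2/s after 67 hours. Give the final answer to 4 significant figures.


t = 67 hr = 241200 s
Diffusion length = 2*sqrt(D*t)
= 2*sqrt(7.2593e-11 * 241200)
= 8.369e-03 m


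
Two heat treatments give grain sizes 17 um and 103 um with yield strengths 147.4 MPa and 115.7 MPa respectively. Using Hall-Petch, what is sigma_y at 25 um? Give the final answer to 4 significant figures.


sigma_y = sigma0 + k / sqrt(d)
1/sqrt(d1) = 1/sqrt(1.7e-05) = 242.536;  1/sqrt(d2) = 98.5329
k = (sigma1 - sigma2) / (1/sqrt(d1) - 1/sqrt(d2)) = (147.4 - 115.7) / (242.536 - 98.5329) = 0.220135 MPa*m^0.5
sigma0 = sigma1 - k/sqrt(d1) = 147.4 - 0.220135*242.536 = 94.0095 MPa
sigma_y(d3) = 94.0095 + 0.220135 / sqrt(2.5e-05) = 138 MPa


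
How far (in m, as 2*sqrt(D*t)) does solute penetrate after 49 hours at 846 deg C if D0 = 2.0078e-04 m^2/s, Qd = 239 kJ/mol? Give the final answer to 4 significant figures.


Step 1: D = D0 * exp(-Qd/(R*T))
T = 1119.15 K
D = 2.0078e-04 * exp(-239e3 / (8.314 * 1119.15)) = 1.40395e-15 m^2/s
Step 2: L = 2*sqrt(D*t)
t = 49 h = 176400 s
L = 2*sqrt(1.40395e-15 * 176400) = 3.147e-05 m


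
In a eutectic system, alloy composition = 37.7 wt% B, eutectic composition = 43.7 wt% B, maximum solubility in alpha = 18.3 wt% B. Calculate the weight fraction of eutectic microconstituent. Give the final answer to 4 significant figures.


f_primary = (C_e - C0) / (C_e - C_alpha_max)
f_primary = (43.7 - 37.7) / (43.7 - 18.3)
f_primary = 0.23622
f_eutectic = 1 - 0.23622 = 0.7638


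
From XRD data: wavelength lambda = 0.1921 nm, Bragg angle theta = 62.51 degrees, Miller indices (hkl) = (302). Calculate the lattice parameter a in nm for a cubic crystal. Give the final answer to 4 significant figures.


d = lambda / (2*sin(theta))
d = 0.1921 / (2*sin(62.51 deg))
d = 0.108275 nm
a = d * sqrt(h^2+k^2+l^2) = 0.108275 * sqrt(13)
a = 0.3904 nm


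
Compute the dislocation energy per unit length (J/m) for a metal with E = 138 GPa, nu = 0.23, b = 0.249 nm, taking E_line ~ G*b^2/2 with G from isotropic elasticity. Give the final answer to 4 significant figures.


Step 1: G = E / (2*(1+nu))
G = 138 / (2*(1+0.23)) = 56.0976 GPa = 5.60976e+10 Pa
Step 2: E_line = G*b^2/2
b = 0.249 nm = 2.49e-10 m
E_line = 0.5 * 5.60976e+10 * (2.49e-10)^2 = 1.739e-09 J/m


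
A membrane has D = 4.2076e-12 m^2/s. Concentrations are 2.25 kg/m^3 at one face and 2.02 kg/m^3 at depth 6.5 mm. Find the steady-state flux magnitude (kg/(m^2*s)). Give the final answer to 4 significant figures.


J = -D * (dC/dx) = D * (C1 - C2) / dx
J = 4.2076e-12 * (2.25 - 2.02) / 6.5e-03
J = 1.489e-10 kg/(m^2*s)


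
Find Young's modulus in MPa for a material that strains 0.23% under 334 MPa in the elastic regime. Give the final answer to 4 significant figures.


E = sigma / epsilon
epsilon = 0.23% = 2.3e-03
E = 334 / 2.3e-03
E = 145200 MPa


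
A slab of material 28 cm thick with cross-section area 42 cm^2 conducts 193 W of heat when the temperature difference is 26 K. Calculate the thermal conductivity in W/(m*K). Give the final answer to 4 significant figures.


k = Q*L / (A*dT)
L = 0.28 m, A = 4.2e-03 m^2
k = 193 * 0.28 / (4.2e-03 * 26)
k = 494.9 W/(m*K)


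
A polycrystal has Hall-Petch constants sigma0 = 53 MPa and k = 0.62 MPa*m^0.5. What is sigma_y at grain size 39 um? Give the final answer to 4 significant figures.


sigma_y = sigma0 + k / sqrt(d)
d = 39 um = 3.9e-05 m
sigma_y = 53 + 0.62 / sqrt(3.9e-05)
sigma_y = 152.3 MPa


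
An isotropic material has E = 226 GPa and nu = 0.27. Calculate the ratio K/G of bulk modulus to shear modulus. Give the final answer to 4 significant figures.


G = E / (2*(1+nu))
G = 226 / (2*(1+0.27)) = 88.9764 GPa
K = E / (3*(1-2*nu))
K = 226 / (3*(1-2*0.27)) = 163.768 GPa
K/G = 163.768 / 88.9764 = 1.841


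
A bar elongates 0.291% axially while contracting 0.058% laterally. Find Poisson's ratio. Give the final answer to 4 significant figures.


nu = -epsilon_lat / epsilon_axial
Lateral strain is contraction (negative), so using magnitudes:
nu = 0.058 / 0.291
nu = 0.1993


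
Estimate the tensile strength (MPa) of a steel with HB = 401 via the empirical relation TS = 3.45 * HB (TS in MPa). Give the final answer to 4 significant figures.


TS (MPa) = 3.45 * HB
TS = 3.45 * 401
TS = 1383 MPa


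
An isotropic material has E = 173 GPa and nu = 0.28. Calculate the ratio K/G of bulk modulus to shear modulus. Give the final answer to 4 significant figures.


G = E / (2*(1+nu))
G = 173 / (2*(1+0.28)) = 67.5781 GPa
K = E / (3*(1-2*nu))
K = 173 / (3*(1-2*0.28)) = 131.061 GPa
K/G = 131.061 / 67.5781 = 1.939


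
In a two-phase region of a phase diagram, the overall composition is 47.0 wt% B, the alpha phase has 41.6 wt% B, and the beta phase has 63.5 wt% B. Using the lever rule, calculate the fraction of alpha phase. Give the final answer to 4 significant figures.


f_alpha = (C_beta - C0) / (C_beta - C_alpha)
f_alpha = (63.5 - 47.0) / (63.5 - 41.6)
f_alpha = 0.7534


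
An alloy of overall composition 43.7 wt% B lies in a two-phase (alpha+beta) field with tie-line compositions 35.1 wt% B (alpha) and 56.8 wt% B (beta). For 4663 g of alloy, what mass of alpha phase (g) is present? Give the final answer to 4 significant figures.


f_alpha = (C_beta - C0) / (C_beta - C_alpha)
f_alpha = (56.8 - 43.7) / (56.8 - 35.1) = 0.603687
m_alpha = f_alpha * m_total = 0.603687 * 4663 = 2815 g


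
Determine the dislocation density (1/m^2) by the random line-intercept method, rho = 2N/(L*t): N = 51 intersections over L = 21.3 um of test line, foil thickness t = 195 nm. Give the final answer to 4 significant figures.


rho = 2N / (L * t)
L = 21.3 um = 2.13e-05 m, t = 195 nm = 1.95e-07 m
rho = 2 * 51 / (2.13e-05 * 1.95e-07)
rho = 2.456e+13 1/m^2


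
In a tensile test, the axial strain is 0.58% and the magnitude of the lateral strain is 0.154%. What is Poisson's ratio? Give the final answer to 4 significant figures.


nu = -epsilon_lat / epsilon_axial
Lateral strain is contraction (negative), so using magnitudes:
nu = 0.154 / 0.58
nu = 0.2655


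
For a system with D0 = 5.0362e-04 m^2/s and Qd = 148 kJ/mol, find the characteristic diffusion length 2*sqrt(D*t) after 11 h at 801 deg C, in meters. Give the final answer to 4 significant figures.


Step 1: D = D0 * exp(-Qd/(R*T))
T = 1074.15 K
D = 5.0362e-04 * exp(-148e3 / (8.314 * 1074.15)) = 3.19727e-11 m^2/s
Step 2: L = 2*sqrt(D*t)
t = 11 h = 39600 s
L = 2*sqrt(3.19727e-11 * 39600) = 2.25e-03 m


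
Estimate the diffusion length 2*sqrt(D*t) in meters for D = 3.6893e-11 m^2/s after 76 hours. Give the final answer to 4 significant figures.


t = 76 hr = 273600 s
Diffusion length = 2*sqrt(D*t)
= 2*sqrt(3.6893e-11 * 273600)
= 6.354e-03 m


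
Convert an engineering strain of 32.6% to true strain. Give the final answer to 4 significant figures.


epsilon_true = ln(1 + epsilon_eng)
epsilon_true = ln(1 + 0.326)
epsilon_true = 0.2822


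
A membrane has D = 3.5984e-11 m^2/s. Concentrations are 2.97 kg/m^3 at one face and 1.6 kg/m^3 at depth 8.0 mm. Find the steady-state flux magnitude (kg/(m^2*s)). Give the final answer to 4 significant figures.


J = -D * (dC/dx) = D * (C1 - C2) / dx
J = 3.5984e-11 * (2.97 - 1.6) / 8e-03
J = 6.162e-09 kg/(m^2*s)


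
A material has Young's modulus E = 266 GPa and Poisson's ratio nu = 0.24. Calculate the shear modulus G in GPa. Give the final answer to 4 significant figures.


G = E / (2*(1+nu))
G = 266 / (2*(1+0.24))
G = 107.3 GPa


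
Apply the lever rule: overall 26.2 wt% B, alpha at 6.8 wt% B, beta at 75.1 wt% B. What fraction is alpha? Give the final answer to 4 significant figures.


f_alpha = (C_beta - C0) / (C_beta - C_alpha)
f_alpha = (75.1 - 26.2) / (75.1 - 6.8)
f_alpha = 0.716


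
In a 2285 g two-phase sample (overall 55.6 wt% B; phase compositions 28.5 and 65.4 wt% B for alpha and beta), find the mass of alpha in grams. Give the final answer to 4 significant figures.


f_alpha = (C_beta - C0) / (C_beta - C_alpha)
f_alpha = (65.4 - 55.6) / (65.4 - 28.5) = 0.265583
m_alpha = f_alpha * m_total = 0.265583 * 2285 = 606.9 g


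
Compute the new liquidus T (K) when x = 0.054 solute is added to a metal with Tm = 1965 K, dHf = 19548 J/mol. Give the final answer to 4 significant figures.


dT = R*Tm^2*x / dHf
dT = 8.314 * 1965^2 * 0.054 / 19548
dT = 88.6802 K
T_new = 1965 - 88.6802 = 1876 K


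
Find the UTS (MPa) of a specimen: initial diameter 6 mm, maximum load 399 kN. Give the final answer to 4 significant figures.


A0 = pi*(d/2)^2 = pi*(6/2)^2 = 28.2743 mm^2
UTS = F_max / A0 = 399*1000 / 28.2743
UTS = 14110 MPa


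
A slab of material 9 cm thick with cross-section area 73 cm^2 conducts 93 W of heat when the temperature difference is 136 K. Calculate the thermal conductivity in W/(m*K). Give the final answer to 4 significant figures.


k = Q*L / (A*dT)
L = 0.09 m, A = 7.3e-03 m^2
k = 93 * 0.09 / (7.3e-03 * 136)
k = 8.431 W/(m*K)


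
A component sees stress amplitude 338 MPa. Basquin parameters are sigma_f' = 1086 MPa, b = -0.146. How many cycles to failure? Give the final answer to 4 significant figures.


sigma_a = sigma_f' * (2*Nf)^b
2*Nf = (sigma_a / sigma_f')^(1/b)
2*Nf = (338 / 1086)^(1/-0.146)
2*Nf = 2964.88
Nf = 1482 cycles


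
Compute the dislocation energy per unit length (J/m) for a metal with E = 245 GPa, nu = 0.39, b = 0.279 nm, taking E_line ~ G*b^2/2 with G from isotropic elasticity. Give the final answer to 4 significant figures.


Step 1: G = E / (2*(1+nu))
G = 245 / (2*(1+0.39)) = 88.1295 GPa = 8.81295e+10 Pa
Step 2: E_line = G*b^2/2
b = 0.279 nm = 2.79e-10 m
E_line = 0.5 * 8.81295e+10 * (2.79e-10)^2 = 3.43e-09 J/m


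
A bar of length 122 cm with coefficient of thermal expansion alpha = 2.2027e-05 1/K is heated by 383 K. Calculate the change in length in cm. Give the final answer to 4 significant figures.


dL = L0 * alpha * dT
dL = 122 * 2.2027e-05 * 383
dL = 1.029 cm


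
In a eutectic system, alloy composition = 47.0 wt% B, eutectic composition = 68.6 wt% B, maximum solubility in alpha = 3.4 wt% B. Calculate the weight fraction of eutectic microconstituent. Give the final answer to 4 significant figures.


f_primary = (C_e - C0) / (C_e - C_alpha_max)
f_primary = (68.6 - 47.0) / (68.6 - 3.4)
f_primary = 0.331288
f_eutectic = 1 - 0.331288 = 0.6687


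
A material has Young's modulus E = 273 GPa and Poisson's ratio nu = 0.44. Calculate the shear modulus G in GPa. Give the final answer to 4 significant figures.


G = E / (2*(1+nu))
G = 273 / (2*(1+0.44))
G = 94.79 GPa


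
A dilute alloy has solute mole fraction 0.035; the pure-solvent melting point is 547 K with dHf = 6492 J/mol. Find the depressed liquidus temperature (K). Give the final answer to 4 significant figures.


dT = R*Tm^2*x / dHf
dT = 8.314 * 547^2 * 0.035 / 6492
dT = 13.4114 K
T_new = 547 - 13.4114 = 533.6 K


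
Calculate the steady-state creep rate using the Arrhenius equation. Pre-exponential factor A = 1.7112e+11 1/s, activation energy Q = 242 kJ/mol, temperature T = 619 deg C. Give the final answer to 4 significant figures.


rate = A * exp(-Q / (R*T))
T = 619 + 273.15 = 892.15 K
rate = 1.7112e+11 * exp(-242e3 / (8.314 * 892.15))
rate = 1.158e-03 1/s


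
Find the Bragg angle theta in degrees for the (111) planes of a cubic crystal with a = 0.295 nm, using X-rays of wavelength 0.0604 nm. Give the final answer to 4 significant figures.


d = a / sqrt(h^2+k^2+l^2)
d = 0.295 / sqrt(3) = 0.170318 nm
lambda = 2*d*sin(theta)  =>  sin(theta) = lambda / (2*d)
sin(theta) = 0.0604 / (2 * 0.170318) = 0.177315
theta = 10.21 deg


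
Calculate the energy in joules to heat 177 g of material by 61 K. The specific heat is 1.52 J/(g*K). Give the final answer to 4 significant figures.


Q = m * cp * dT
Q = 177 * 1.52 * 61
Q = 16410 J


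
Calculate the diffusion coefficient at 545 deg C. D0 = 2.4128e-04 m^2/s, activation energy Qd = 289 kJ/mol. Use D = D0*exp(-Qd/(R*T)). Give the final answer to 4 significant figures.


D = D0 * exp(-Qd / (R*T))
T = 818.15 K
D = 2.4128e-04 * exp(-289e3 / (8.314 * 818.15))
D = 8.525e-23 m^2/s


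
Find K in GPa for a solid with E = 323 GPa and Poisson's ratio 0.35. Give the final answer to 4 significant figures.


K = E / (3*(1-2*nu))
K = 323 / (3*(1-2*0.35))
K = 358.9 GPa


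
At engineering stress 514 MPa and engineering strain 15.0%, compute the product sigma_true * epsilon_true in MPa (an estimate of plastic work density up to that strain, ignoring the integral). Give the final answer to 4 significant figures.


sigma_true = sigma_eng * (1 + epsilon_eng)
sigma_true = 514 * (1 + 0.15) = 591.1 MPa
epsilon_true = ln(1 + epsilon_eng)
epsilon_true = ln(1 + 0.15) = 0.139762
sigma_true * epsilon_true = 591.1 * 0.139762 = 82.61 MPa


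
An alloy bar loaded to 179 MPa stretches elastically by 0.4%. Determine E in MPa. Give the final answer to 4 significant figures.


E = sigma / epsilon
epsilon = 0.4% = 4e-03
E = 179 / 4e-03
E = 44750 MPa


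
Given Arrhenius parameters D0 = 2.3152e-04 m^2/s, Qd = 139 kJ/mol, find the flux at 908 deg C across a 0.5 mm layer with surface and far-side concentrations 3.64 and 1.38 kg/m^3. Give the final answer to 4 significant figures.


Step 1: D = D0 * exp(-Qd/(R*T))
T = 908 + 273.15 = 1181.15 K
D = 2.3152e-04 * exp(-139e3 / (8.314 * 1181.15)) = 1.64928e-10 m^2/s
Step 2: J = D * (C1 - C2) / dx
J = 1.64928e-10 * (3.64 - 1.38) / 5e-04
J = 7.455e-07 kg/(m^2*s)
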